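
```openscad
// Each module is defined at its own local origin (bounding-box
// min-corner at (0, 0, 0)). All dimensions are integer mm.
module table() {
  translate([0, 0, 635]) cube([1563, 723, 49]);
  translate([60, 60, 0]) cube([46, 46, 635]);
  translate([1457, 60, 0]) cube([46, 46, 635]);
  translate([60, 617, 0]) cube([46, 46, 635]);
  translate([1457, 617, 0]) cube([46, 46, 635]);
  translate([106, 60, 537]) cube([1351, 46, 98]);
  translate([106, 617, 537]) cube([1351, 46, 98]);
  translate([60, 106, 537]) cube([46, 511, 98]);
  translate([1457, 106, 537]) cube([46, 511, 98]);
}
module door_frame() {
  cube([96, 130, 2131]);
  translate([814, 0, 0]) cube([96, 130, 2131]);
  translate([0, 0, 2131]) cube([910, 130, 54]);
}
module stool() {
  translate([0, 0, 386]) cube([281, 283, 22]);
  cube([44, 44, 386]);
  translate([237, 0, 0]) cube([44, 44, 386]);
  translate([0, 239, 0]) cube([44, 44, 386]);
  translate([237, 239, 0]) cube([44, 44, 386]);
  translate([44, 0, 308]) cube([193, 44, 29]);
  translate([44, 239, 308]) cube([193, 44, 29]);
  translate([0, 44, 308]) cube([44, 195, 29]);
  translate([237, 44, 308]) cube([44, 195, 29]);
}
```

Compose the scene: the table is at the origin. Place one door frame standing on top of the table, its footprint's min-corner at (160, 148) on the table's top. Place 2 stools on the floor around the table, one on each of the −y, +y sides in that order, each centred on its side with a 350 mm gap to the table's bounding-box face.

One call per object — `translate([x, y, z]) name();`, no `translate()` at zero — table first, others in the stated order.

table();
translate([160, 148, 684]) door_frame();
translate([641, -633, 0]) stool();
translate([641, 1073, 0]) stool();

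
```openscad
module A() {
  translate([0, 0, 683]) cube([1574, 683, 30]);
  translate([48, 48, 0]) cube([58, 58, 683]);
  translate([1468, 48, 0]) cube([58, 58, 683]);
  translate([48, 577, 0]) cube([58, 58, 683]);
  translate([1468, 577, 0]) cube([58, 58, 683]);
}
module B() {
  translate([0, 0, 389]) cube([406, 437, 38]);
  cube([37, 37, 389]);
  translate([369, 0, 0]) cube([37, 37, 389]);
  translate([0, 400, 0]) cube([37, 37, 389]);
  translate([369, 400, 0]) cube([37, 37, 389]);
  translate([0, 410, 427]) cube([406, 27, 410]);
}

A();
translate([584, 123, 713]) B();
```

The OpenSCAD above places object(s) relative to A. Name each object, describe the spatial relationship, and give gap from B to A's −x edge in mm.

A is a table. B is a chair. The chair is on top of the table, centred. The gap from the chair to the table's −x edge is 584 mm.

The chair's min-x is at 584; the table's min-x is 0; gap = 584 mm.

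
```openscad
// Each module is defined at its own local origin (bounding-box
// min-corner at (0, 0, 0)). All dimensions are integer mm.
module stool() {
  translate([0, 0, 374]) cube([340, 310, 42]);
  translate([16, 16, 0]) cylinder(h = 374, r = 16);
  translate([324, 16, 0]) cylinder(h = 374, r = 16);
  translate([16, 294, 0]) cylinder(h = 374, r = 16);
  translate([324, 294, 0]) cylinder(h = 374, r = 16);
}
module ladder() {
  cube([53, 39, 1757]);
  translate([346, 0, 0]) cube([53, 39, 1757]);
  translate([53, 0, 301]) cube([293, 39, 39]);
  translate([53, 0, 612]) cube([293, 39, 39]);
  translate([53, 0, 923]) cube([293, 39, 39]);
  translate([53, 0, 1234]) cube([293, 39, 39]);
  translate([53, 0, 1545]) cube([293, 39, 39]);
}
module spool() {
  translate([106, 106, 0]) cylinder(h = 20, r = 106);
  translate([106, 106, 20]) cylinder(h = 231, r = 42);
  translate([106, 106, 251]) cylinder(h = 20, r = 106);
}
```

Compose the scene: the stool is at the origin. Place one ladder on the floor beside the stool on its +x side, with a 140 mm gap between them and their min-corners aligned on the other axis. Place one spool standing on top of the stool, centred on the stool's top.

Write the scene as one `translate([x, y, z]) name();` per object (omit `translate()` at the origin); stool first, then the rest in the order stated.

stool();
translate([480, 0, 0]) ladder();
translate([64, 49, 416]) spool();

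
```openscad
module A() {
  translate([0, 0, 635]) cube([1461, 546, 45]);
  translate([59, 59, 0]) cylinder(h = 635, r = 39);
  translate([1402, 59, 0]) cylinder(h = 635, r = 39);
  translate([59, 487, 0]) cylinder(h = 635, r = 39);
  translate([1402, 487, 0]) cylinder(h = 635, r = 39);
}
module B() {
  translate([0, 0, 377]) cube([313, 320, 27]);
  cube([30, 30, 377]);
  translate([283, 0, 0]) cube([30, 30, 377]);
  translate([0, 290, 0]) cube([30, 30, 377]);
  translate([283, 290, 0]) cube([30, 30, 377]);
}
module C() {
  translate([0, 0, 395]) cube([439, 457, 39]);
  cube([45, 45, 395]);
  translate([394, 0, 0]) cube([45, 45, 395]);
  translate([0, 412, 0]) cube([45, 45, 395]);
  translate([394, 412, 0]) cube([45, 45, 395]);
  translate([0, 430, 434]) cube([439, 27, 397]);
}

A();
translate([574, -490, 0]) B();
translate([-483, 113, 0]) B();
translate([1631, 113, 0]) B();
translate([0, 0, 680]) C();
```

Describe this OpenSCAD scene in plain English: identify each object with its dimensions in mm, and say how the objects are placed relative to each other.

A is a rectangular dining table. The top is 1461×546×45 mm with its upper surface at z = 680 mm. It stands on four round legs of 78 mm diameter, each leg's bounding box inset 20 mm from the nearest pair of top edges, running from the floor to the underside of the top.

B is a simple wooden stool: a rectangular seat 313 mm (x) by 320 mm (y), 27 mm thick, top face at z = 404 mm, on four square legs, each 30×30 mm in cross-section. The legs rest on z = 0, each flush with a corner of the seat.

C is a chair. The seat is a 439×457×39 mm slab with its top at z = 434 mm, on four 45×45 mm corner legs (flush with the seat edges, standing on z = 0). A flat backrest 27 mm thick, 397 mm tall, spans the full seat width and rises from the seat top along its +y edge, rear face flush with the rear of the seat.

Three stools sit around the table at the −y, −x, +x sides. The chair is on top of the table.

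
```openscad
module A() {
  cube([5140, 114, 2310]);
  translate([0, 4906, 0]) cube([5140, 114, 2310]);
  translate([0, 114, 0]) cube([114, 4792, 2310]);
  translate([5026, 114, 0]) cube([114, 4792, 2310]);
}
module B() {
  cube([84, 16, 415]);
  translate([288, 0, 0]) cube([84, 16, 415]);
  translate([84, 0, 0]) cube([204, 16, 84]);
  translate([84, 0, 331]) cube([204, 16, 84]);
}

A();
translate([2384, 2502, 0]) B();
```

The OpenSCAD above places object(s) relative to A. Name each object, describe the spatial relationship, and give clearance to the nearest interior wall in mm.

A is a house frame. B is a picture frame. The picture frame sits inside the house frame, centred. The clearance to the nearest interior wall is 2270 mm.

Clearances: x = 2270, y = 2388; minimum 2270 mm.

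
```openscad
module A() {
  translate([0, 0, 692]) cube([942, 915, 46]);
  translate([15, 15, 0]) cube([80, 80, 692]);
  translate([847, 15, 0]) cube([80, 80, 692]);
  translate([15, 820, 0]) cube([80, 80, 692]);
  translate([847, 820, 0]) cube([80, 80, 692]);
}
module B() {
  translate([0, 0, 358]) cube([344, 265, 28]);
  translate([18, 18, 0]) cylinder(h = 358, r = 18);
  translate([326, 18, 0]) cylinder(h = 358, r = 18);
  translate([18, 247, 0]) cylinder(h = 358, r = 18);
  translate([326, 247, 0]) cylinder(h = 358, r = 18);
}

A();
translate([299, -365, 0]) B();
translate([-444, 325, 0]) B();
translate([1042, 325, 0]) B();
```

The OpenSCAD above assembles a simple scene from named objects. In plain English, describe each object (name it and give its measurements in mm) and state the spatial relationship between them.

A is a table: top 942 mm (x) × 915 mm (y), 46 mm thick, upper face at z = 738 mm, on four 80×80 mm square legs, each inset 15 mm from the nearest pair of top edges, running from z = 0 to the bottom of the top.

B is a four-legged stool. The seat is 344×265 mm, 28 mm thick, top at z = 386 mm. It stands on four round legs, each 36 mm in diameter, from z = 0 to the seat underside, each leg's axis is inset half a diameter from the nearest pair of seat edges (so the leg's bounding box is flush with the corner).

Three stools sit around the table at the −y, −x, +x sides.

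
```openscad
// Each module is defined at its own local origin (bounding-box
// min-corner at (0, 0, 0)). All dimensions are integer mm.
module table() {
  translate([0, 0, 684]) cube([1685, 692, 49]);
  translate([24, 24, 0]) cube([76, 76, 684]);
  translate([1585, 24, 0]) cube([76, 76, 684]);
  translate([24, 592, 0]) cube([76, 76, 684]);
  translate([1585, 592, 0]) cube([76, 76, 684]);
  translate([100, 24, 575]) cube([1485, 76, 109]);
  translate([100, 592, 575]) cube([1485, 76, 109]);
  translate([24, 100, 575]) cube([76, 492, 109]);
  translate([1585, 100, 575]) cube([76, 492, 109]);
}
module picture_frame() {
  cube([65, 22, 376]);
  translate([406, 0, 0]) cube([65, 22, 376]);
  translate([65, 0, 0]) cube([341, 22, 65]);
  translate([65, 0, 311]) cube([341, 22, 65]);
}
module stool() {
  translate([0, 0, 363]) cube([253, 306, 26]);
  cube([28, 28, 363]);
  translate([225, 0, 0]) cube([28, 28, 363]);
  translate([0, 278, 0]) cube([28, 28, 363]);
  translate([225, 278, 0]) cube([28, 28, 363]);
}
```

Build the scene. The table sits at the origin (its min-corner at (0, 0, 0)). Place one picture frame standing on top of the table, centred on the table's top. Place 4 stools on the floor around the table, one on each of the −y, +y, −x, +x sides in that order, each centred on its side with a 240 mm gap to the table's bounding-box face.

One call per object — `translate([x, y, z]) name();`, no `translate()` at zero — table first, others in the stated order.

table();
translate([607, 335, 733]) picture_frame();
translate([716, -546, 0]) stool();
translate([716, 932, 0]) stool();
translate([-493, 193, 0]) stool();
translate([1925, 193, 0]) stool();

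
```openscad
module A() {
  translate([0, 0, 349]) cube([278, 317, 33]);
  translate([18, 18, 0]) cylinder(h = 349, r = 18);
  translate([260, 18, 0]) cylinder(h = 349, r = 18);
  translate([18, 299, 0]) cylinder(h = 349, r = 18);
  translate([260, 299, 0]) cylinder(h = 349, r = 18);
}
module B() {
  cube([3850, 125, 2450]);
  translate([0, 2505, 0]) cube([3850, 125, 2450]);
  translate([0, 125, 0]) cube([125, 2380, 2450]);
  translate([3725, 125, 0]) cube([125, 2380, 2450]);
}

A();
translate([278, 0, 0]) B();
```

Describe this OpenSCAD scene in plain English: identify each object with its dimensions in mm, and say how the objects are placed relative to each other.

A is a simple wooden stool: a rectangular seat 278 mm (x) by 317 mm (y), 33 mm thick, top face at z = 382 mm, on four round legs, each 36 mm in diameter. The legs rest on z = 0, each leg's axis is inset half a diameter from the nearest pair of seat edges (so the leg's bounding box is flush with the corner).

B is a box-shaped house frame (walls only): outside footprint 3850×2630 mm, wall height 2450 mm, wall thickness 125 mm. The two y-facing walls run the full x-width; the two x-facing walls fit between the inner faces of the y-facing walls.

The house frame is against the stool's +x side, with their −y faces flush.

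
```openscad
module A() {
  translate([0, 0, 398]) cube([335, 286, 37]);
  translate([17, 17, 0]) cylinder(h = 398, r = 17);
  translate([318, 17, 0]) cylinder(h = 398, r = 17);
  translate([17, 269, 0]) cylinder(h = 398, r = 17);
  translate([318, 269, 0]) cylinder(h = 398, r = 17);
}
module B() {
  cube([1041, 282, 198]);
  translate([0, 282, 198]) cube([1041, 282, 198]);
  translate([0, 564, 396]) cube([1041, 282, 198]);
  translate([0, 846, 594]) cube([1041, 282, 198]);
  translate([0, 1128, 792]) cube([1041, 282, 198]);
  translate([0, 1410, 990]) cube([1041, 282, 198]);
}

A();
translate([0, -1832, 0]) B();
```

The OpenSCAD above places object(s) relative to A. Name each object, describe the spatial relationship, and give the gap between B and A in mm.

A is a stool. B is a staircase. The staircase is on the floor beside the stool on its −y side. The gap between the staircase and the stool is 140 mm.

The staircase's nearest face is 140 mm from the stool's −y face.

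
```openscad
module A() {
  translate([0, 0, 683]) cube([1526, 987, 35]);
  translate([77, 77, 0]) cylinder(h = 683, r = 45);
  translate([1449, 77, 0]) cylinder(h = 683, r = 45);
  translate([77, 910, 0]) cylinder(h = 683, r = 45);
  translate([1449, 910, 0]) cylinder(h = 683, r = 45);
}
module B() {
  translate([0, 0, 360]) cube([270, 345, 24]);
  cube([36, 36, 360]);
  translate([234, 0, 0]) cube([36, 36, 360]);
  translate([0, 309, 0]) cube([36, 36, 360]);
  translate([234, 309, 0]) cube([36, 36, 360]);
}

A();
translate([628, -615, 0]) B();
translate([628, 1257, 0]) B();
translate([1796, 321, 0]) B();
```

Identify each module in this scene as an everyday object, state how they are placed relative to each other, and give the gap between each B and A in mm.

A is a table. B is a stool. Three stools sit around the table at the −y, +y, +x sides. The gap between each stool and the table is 270 mm.

Each stool's nearest face is 270 mm from the table's bounding box.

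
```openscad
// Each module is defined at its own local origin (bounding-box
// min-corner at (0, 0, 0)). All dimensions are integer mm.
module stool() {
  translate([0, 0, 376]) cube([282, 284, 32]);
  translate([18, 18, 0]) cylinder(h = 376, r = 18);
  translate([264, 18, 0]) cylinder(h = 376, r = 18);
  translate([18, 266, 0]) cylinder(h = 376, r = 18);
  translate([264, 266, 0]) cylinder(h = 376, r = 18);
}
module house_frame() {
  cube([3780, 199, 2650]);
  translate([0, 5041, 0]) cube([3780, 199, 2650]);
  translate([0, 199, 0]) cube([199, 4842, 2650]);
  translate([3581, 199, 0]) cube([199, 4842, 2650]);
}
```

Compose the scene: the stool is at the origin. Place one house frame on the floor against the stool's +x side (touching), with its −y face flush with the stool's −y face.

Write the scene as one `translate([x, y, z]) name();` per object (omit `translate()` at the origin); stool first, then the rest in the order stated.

stool();
translate([282, 0, 0]) house_frame();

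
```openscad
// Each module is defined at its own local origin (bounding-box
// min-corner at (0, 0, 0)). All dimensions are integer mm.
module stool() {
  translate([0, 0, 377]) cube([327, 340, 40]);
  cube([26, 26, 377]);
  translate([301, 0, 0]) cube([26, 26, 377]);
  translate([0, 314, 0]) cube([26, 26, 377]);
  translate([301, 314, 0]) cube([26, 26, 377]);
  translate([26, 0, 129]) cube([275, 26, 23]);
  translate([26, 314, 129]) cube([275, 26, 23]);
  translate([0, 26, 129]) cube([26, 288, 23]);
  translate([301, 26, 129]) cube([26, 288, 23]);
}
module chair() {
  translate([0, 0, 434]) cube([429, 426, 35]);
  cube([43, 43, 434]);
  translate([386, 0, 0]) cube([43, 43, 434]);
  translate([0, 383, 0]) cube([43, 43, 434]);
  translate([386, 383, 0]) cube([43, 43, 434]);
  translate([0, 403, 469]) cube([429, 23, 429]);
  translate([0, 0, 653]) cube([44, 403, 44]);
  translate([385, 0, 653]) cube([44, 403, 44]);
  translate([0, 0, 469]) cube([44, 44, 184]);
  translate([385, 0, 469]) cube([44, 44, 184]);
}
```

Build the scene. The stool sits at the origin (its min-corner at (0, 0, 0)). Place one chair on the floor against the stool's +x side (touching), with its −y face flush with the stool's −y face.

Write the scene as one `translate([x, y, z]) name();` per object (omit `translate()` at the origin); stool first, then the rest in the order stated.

stool();
translate([327, 0, 0]) chair();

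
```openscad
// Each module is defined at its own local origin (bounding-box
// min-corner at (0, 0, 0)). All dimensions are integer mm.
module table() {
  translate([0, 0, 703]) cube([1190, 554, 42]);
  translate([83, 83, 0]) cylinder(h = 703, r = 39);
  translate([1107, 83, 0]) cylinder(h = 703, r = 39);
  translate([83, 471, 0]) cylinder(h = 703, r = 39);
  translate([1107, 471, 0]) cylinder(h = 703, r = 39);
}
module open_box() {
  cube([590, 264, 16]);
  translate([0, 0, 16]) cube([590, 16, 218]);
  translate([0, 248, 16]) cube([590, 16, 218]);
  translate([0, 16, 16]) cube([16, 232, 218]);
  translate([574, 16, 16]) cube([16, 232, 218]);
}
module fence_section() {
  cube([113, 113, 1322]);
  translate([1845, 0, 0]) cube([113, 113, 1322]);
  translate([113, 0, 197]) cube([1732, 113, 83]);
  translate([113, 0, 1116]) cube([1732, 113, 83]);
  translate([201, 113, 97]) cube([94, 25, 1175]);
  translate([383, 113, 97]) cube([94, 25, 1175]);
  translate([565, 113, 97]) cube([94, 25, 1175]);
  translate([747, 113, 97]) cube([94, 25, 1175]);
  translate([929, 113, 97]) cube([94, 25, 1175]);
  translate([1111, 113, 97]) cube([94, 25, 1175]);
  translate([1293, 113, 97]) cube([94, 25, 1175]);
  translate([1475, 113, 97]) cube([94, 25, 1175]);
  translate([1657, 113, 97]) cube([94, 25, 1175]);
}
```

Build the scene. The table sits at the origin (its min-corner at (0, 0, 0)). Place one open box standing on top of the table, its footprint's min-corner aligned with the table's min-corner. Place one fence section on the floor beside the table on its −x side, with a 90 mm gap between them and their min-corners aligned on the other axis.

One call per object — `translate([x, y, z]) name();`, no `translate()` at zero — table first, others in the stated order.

table();
translate([0, 0, 745]) open_box();
translate([-2048, 0, 0]) fence_section();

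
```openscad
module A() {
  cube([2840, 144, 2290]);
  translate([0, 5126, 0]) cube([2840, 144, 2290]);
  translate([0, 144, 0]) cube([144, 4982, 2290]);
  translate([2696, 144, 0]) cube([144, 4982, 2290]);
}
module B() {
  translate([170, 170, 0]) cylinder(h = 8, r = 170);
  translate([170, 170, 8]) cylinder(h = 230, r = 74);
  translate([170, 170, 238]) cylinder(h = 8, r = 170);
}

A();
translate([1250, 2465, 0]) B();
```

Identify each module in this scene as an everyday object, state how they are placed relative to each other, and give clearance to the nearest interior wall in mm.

Clearances: x = 1106, y = 2321; minimum 1106 mm.

A is a house frame. B is a spool. The spool sits inside the house frame, centred. The clearance to the nearest interior wall is 1106 mm.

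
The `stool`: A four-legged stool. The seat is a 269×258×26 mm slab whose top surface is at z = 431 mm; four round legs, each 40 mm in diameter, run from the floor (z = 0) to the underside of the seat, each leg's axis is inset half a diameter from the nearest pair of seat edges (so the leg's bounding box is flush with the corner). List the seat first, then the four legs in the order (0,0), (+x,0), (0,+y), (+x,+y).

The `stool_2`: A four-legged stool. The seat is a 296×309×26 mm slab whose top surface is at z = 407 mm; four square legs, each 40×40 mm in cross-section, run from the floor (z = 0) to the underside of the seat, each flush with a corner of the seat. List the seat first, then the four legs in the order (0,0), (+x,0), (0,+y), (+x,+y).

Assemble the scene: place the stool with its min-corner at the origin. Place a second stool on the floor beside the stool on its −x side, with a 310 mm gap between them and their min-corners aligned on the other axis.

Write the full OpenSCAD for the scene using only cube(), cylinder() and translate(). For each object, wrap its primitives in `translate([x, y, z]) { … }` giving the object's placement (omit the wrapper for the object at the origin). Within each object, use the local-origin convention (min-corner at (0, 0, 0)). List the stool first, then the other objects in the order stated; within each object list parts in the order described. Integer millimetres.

translate([0, 0, 405]) cube([269, 258, 26]);
translate([20, 20, 0]) cylinder(h = 405, r = 20);
translate([249, 20, 0]) cylinder(h = 405, r = 20);
translate([20, 238, 0]) cylinder(h = 405, r = 20);
translate([249, 238, 0]) cylinder(h = 405, r = 20);
translate([-606, 0, 0]) {
  translate([0, 0, 381]) cube([296, 309, 26]);
  cube([40, 40, 381]);
  translate([256, 0, 0]) cube([40, 40, 381]);
  translate([0, 269, 0]) cube([40, 40, 381]);
  translate([256, 269, 0]) cube([40, 40, 381]);
}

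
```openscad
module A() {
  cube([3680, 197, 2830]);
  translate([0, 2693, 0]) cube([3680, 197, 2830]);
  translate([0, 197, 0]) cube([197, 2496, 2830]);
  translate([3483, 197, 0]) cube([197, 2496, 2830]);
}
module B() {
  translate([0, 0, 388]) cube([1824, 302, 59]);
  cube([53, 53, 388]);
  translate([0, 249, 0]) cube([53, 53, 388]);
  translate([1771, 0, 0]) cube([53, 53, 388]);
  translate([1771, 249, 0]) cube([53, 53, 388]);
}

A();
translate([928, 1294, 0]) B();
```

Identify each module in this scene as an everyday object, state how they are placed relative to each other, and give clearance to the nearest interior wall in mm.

A is a house frame. B is a bench. The bench sits inside the house frame, centred. The clearance to the nearest interior wall is 731 mm.

Clearances: x = 731, y = 1097; minimum 731 mm.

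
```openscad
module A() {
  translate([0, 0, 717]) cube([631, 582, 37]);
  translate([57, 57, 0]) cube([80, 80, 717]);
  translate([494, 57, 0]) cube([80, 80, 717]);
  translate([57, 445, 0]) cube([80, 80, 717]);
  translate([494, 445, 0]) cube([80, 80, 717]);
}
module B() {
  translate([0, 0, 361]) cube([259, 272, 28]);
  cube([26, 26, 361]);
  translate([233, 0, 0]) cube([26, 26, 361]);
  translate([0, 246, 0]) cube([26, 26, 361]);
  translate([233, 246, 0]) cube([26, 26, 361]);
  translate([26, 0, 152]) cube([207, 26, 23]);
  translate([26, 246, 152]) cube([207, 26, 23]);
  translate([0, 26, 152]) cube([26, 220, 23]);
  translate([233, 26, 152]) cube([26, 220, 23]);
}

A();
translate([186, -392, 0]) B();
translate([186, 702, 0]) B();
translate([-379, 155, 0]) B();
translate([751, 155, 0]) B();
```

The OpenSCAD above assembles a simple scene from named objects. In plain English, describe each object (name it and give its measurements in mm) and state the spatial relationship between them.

A is a table: top 631 mm (x) × 582 mm (y), 37 mm thick, upper face at z = 754 mm, on four 80×80 mm square legs, each inset 57 mm from the nearest pair of top edges, running from z = 0 to the bottom of the top.

B is a four-legged stool. The seat is a 259×272×28 mm slab whose top surface is at z = 389 mm; four square legs, each 26×26 mm in cross-section, run from the floor (z = 0) to the underside of the seat, each flush with a corner of the seat. Four stretchers, 26 mm wide and 23 mm tall, connect adjacent legs with their undersides at z = 152 mm, each running between the inner faces of the legs it joins and aligned with the legs' outer faces on the other axis.

Four stools sit around the table at the −y, +y, −x, +x sides.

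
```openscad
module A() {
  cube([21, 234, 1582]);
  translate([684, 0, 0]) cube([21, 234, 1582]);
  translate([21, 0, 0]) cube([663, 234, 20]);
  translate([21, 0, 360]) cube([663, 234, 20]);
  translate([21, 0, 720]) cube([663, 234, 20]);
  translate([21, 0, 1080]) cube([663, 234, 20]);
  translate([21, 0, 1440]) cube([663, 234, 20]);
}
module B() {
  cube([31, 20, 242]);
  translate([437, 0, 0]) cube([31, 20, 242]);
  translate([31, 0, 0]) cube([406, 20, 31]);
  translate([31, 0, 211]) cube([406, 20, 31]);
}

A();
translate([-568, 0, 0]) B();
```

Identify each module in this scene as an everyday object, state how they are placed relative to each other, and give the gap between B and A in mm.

A is a bookshelf. B is a picture frame. The picture frame is on the floor beside the bookshelf on its −x side. The gap between the picture frame and the bookshelf is 100 mm.

The picture frame's nearest face is 100 mm from the bookshelf's −x face.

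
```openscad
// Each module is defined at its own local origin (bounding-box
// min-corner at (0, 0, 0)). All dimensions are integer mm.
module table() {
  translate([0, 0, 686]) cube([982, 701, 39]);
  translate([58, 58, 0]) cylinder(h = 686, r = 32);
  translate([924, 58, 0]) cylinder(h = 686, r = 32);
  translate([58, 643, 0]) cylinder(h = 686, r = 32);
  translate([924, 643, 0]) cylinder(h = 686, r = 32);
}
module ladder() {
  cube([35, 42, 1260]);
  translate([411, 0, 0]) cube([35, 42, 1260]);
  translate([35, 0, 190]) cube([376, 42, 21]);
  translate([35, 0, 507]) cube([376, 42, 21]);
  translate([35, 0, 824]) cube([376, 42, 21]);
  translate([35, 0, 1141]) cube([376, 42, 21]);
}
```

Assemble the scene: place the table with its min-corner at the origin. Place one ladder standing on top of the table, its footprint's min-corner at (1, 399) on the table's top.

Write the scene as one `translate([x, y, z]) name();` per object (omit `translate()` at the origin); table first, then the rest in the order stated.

table();
translate([1, 399, 725]) ladder();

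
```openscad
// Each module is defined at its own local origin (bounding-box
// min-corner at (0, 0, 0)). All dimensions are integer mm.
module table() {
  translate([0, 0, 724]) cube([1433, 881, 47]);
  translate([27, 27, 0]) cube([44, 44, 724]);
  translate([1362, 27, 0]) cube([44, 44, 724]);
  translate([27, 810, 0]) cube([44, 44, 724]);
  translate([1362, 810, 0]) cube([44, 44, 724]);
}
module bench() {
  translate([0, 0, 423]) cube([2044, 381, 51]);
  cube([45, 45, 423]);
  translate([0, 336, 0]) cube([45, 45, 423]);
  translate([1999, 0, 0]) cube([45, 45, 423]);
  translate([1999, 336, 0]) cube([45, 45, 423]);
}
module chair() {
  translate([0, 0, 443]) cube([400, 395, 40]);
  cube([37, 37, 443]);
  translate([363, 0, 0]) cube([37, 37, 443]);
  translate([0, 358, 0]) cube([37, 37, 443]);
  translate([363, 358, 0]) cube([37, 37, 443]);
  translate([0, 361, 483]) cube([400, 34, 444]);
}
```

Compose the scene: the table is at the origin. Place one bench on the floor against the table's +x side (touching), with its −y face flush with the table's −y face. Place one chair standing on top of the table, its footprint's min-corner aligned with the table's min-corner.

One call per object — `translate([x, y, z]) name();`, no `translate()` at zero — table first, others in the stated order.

table();
translate([1433, 0, 0]) bench();
translate([0, 0, 771]) chair();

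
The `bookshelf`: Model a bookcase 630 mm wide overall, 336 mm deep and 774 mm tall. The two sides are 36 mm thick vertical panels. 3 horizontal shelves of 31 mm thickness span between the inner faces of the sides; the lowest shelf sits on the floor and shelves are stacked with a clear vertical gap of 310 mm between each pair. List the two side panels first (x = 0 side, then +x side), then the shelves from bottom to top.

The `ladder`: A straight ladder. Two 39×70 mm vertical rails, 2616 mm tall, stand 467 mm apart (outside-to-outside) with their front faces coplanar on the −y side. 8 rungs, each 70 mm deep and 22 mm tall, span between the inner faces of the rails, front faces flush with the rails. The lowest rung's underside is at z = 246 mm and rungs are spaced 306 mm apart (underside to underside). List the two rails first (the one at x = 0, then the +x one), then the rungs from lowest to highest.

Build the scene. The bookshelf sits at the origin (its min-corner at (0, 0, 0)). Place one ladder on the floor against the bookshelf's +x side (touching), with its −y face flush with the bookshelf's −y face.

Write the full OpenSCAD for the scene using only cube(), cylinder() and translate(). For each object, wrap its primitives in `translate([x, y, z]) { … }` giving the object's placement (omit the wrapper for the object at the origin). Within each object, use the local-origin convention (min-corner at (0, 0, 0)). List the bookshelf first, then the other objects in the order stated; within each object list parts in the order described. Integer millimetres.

cube([36, 336, 774]);
translate([594, 0, 0]) cube([36, 336, 774]);
translate([36, 0, 0]) cube([558, 336, 31]);
translate([36, 0, 341]) cube([558, 336, 31]);
translate([36, 0, 682]) cube([558, 336, 31]);
translate([630, 0, 0]) {
  cube([39, 70, 2616]);
  translate([428, 0, 0]) cube([39, 70, 2616]);
  translate([39, 0, 246]) cube([389, 70, 22]);
  translate([39, 0, 552]) cube([389, 70, 22]);
  translate([39, 0, 858]) cube([389, 70, 22]);
  translate([39, 0, 1164]) cube([389, 70, 22]);
  translate([39, 0, 1470]) cube([389, 70, 22]);
  translate([39, 0, 1776]) cube([389, 70, 22]);
  translate([39, 0, 2082]) cube([389, 70, 22]);
  translate([39, 0, 2388]) cube([389, 70, 22]);
}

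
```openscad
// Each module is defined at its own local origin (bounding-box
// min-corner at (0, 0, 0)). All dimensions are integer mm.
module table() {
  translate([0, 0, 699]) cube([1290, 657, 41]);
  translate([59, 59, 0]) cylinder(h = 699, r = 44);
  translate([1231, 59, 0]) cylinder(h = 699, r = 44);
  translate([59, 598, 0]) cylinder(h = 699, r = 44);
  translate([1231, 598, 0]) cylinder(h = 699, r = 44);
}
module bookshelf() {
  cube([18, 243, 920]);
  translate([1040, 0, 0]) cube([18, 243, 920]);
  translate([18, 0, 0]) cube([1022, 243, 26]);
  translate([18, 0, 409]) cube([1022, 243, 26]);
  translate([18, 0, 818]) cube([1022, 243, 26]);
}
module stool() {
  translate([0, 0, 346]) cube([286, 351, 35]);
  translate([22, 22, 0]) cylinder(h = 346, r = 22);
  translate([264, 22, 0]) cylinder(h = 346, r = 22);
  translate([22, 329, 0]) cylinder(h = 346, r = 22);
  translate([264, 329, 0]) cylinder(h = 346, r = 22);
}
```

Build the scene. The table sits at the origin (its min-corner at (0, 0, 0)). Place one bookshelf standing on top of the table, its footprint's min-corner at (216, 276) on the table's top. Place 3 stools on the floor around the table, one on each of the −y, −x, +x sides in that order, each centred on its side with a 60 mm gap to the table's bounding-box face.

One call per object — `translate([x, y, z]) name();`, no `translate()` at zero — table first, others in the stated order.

table();
translate([216, 276, 740]) bookshelf();
translate([502, -411, 0]) stool();
translate([-346, 153, 0]) stool();
translate([1350, 153, 0]) stool();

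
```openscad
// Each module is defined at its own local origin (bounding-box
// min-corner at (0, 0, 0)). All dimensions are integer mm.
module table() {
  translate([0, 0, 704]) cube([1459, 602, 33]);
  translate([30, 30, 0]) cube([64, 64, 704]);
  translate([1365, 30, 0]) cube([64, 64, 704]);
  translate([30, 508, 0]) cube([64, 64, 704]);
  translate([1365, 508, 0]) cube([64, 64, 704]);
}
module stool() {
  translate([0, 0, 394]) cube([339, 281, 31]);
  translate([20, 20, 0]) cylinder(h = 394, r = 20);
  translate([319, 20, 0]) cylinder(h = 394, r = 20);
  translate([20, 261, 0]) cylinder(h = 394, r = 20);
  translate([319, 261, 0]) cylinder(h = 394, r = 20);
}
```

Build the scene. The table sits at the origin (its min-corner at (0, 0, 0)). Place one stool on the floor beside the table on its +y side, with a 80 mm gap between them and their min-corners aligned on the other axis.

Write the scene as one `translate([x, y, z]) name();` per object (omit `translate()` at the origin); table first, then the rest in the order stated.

table();
translate([0, 682, 0]) stool();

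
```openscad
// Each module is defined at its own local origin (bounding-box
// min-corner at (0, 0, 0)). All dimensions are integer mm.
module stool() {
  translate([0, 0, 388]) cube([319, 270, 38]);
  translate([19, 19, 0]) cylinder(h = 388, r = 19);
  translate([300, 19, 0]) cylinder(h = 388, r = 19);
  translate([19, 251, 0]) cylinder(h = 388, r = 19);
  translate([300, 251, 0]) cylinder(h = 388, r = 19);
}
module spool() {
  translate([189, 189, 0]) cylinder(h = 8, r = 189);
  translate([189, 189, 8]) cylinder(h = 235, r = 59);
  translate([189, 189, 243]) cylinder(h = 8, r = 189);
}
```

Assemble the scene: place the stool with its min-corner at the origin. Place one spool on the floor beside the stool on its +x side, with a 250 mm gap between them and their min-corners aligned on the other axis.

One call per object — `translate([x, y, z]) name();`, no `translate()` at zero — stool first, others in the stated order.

stool();
translate([569, 0, 0]) spool();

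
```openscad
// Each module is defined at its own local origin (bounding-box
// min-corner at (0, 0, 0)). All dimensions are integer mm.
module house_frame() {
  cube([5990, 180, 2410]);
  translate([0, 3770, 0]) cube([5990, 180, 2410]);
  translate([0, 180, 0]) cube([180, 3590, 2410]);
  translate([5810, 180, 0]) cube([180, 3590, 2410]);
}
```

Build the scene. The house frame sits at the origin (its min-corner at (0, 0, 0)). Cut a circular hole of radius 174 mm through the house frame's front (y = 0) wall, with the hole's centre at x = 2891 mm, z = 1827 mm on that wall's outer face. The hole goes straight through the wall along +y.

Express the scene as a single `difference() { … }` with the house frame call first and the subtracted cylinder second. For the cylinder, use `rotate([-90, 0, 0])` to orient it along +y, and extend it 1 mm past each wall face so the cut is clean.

difference() {
  house_frame();
  translate([2891, -1, 1827]) rotate([-90, 0, 0]) cylinder(h = 182, r = 174);
}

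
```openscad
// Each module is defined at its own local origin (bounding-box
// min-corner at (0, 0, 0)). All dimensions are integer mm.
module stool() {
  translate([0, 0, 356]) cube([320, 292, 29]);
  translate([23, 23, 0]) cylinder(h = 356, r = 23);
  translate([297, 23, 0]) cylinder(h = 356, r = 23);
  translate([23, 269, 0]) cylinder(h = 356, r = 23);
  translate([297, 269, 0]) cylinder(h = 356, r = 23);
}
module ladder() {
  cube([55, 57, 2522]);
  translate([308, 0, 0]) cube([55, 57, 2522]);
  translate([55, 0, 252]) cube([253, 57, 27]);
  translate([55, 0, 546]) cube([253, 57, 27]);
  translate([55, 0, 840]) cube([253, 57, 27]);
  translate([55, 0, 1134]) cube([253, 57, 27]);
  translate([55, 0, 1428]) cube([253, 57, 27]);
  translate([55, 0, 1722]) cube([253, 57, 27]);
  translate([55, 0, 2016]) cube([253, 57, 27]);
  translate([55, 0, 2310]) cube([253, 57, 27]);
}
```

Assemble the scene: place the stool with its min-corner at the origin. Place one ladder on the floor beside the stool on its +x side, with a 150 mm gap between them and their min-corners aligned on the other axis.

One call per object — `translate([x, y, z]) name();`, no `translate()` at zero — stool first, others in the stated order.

stool();
translate([470, 0, 0]) ladder();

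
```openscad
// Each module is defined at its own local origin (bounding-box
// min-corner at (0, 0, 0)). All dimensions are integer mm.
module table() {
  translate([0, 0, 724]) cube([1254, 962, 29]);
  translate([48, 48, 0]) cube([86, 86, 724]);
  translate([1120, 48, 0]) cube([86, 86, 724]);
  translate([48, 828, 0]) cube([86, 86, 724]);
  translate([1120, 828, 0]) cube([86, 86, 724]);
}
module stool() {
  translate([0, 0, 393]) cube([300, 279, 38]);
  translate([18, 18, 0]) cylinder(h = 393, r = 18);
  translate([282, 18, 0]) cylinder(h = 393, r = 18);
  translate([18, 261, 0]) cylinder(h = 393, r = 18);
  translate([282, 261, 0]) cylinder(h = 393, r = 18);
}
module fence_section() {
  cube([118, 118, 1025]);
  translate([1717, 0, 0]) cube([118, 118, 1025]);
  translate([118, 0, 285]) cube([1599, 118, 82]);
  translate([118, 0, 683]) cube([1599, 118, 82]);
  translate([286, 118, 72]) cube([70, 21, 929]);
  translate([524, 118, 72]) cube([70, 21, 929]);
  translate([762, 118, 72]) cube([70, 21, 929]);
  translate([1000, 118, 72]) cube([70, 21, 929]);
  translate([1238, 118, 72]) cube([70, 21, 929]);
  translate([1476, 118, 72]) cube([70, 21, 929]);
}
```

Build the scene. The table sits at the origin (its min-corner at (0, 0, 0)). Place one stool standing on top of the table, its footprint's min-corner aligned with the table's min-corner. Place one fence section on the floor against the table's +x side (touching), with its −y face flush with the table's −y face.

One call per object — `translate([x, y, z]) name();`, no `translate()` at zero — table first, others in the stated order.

table();
translate([0, 0, 753]) stool();
translate([1254, 0, 0]) fence_section();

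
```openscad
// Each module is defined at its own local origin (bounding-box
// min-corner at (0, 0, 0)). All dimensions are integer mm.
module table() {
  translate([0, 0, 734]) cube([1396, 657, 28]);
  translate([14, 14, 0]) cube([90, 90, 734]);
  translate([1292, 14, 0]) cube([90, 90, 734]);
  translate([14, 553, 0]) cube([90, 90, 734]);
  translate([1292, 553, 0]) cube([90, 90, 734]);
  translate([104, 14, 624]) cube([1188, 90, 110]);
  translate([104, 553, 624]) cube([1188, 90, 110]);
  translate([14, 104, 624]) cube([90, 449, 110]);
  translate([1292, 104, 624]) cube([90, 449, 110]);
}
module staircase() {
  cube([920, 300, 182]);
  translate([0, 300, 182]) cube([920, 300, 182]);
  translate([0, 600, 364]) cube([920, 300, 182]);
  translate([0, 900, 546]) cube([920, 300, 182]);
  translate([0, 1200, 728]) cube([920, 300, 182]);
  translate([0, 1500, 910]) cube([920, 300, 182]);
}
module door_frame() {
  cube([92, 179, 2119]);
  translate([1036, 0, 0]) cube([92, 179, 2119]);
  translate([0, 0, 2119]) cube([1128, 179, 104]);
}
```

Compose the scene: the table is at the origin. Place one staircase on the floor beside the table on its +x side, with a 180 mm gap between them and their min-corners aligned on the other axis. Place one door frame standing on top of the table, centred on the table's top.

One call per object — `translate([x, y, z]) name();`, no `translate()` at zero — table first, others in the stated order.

table();
translate([1576, 0, 0]) staircase();
translate([134, 239, 762]) door_frame();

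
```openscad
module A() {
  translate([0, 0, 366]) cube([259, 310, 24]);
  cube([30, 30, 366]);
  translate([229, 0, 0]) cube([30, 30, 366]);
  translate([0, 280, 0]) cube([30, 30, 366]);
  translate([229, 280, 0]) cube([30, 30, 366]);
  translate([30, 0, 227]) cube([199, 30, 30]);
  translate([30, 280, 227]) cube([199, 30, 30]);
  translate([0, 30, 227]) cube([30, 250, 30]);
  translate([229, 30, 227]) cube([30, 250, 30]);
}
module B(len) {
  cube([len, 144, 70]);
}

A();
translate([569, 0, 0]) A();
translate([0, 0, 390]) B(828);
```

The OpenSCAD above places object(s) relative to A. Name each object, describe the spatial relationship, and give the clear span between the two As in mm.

Second stool starts at x = 569; first ends at x = 259; clear span = 569 − 259 = 310 mm.

A is a stool. B is a beam. A beam spans the tops of two stools. The clear span between the two stools is 310 mm.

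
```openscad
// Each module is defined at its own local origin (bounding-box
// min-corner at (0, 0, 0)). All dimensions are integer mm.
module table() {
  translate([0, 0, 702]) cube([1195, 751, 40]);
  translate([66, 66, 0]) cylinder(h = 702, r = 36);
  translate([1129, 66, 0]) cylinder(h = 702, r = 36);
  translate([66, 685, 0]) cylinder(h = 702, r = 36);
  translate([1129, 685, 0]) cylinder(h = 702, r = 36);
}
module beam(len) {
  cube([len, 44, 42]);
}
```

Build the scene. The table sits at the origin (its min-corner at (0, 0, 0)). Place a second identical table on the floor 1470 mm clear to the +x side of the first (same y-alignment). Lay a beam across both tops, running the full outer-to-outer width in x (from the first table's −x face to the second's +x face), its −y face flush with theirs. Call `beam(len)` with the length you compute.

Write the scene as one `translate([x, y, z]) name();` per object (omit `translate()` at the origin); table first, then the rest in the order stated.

table();
translate([2665, 0, 0]) table();
translate([0, 0, 742]) beam(3860);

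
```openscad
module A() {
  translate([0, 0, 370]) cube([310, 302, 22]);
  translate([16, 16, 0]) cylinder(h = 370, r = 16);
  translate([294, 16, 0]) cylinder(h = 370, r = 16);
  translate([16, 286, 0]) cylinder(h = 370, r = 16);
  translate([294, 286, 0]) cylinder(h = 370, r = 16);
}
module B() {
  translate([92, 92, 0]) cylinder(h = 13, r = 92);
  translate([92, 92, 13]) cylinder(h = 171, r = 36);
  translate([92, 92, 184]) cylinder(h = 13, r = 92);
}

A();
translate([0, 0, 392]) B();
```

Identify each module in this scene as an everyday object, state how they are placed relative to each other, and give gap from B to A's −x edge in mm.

The spool's min-x is at 0; the stool's min-x is 0; gap = 0 mm.

A is a stool. B is a spool. The spool is on top of the stool. The gap from the spool to the stool's −x edge is 0 mm.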